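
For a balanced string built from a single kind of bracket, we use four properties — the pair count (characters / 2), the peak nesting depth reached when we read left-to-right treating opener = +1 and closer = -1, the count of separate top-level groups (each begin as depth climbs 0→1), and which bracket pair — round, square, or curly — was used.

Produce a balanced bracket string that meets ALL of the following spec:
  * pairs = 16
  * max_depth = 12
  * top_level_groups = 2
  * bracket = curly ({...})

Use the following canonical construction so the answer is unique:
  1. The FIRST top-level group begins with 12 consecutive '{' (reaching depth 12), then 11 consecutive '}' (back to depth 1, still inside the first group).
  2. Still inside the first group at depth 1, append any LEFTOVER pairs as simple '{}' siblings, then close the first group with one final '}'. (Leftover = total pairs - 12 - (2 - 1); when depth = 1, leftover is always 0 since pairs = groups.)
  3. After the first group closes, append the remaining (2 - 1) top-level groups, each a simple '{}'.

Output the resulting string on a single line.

Answer: {{{{{{{{{{{{}}}}}}}}}}}{}{}{}}{}

Derivation:
Spec: pairs=16 depth=12 groups=2
Leftover pairs = 16 - 12 - (2-1) = 3
First group: deep chain of depth 12 + 3 sibling pairs
Remaining 1 groups: simple '{}' each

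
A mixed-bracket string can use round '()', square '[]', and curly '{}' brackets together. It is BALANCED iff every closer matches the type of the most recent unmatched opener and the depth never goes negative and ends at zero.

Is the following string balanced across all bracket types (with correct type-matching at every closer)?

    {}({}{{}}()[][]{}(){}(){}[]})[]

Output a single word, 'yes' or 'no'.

Answer: no

Derivation:
pos 0: push '{'; stack = {
pos 1: '}' matches '{'; pop; stack = (empty)
pos 2: push '('; stack = (
pos 3: push '{'; stack = ({
pos 4: '}' matches '{'; pop; stack = (
pos 5: push '{'; stack = ({
pos 6: push '{'; stack = ({{
pos 7: '}' matches '{'; pop; stack = ({
pos 8: '}' matches '{'; pop; stack = (
pos 9: push '('; stack = ((
pos 10: ')' matches '('; pop; stack = (
pos 11: push '['; stack = ([
pos 12: ']' matches '['; pop; stack = (
pos 13: push '['; stack = ([
pos 14: ']' matches '['; pop; stack = (
pos 15: push '{'; stack = ({
pos 16: '}' matches '{'; pop; stack = (
pos 17: push '('; stack = ((
pos 18: ')' matches '('; pop; stack = (
pos 19: push '{'; stack = ({
pos 20: '}' matches '{'; pop; stack = (
pos 21: push '('; stack = ((
pos 22: ')' matches '('; pop; stack = (
pos 23: push '{'; stack = ({
pos 24: '}' matches '{'; pop; stack = (
pos 25: push '['; stack = ([
pos 26: ']' matches '['; pop; stack = (
pos 27: saw closer '}' but top of stack is '(' (expected ')') → INVALID
Verdict: type mismatch at position 27: '}' closes '(' → no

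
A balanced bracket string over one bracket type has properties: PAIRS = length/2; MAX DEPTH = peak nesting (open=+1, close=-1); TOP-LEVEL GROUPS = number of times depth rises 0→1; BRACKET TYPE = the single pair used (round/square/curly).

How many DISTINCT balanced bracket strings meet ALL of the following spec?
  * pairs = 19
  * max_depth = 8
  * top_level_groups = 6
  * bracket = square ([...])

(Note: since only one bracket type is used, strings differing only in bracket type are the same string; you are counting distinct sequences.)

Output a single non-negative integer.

Answer: 1898688

Derivation:
Spec: pairs=19 depth=8 groups=6
Count(depth <= 8) = 64463694
Count(depth <= 7) = 62565006
Count(depth == 8) = 64463694 - 62565006 = 1898688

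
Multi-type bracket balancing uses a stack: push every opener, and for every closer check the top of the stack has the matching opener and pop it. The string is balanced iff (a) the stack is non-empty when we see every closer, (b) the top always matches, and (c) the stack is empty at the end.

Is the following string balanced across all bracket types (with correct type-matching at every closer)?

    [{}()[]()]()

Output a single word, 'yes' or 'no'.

Answer: yes

Derivation:
pos 0: push '['; stack = [
pos 1: push '{'; stack = [{
pos 2: '}' matches '{'; pop; stack = [
pos 3: push '('; stack = [(
pos 4: ')' matches '('; pop; stack = [
pos 5: push '['; stack = [[
pos 6: ']' matches '['; pop; stack = [
pos 7: push '('; stack = [(
pos 8: ')' matches '('; pop; stack = [
pos 9: ']' matches '['; pop; stack = (empty)
pos 10: push '('; stack = (
pos 11: ')' matches '('; pop; stack = (empty)
end: stack empty → VALID
Verdict: properly nested → yes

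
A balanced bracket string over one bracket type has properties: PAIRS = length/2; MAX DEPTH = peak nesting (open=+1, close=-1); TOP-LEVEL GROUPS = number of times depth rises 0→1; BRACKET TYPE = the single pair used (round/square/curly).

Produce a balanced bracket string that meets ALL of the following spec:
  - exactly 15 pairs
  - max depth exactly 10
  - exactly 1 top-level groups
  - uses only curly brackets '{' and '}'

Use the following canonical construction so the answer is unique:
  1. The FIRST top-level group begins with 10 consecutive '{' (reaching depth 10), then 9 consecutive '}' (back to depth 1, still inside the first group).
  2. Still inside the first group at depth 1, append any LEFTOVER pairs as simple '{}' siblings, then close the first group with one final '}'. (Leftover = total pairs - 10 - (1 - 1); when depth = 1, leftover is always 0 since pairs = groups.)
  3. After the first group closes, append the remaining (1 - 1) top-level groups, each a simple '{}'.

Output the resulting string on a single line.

Answer: {{{{{{{{{{}}}}}}}}}{}{}{}{}{}}

Derivation:
Spec: pairs=15 depth=10 groups=1
Leftover pairs = 15 - 10 - (1-1) = 5
First group: deep chain of depth 10 + 5 sibling pairs
Remaining 0 groups: simple '{}' each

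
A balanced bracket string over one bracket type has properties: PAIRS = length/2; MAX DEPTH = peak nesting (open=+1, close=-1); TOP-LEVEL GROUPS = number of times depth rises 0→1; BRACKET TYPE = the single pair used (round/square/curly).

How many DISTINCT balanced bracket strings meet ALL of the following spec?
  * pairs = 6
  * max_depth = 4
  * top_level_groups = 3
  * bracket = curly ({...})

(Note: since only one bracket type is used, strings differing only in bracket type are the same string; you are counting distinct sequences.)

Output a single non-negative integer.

Spec: pairs=6 depth=4 groups=3
Count(depth <= 4) = 28
Count(depth <= 3) = 25
Count(depth == 4) = 28 - 25 = 3

Answer: 3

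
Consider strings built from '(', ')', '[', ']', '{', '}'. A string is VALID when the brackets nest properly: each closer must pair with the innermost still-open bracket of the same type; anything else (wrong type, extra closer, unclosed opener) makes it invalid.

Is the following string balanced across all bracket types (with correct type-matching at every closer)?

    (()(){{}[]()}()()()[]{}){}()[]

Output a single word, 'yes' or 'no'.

pos 0: push '('; stack = (
pos 1: push '('; stack = ((
pos 2: ')' matches '('; pop; stack = (
pos 3: push '('; stack = ((
pos 4: ')' matches '('; pop; stack = (
pos 5: push '{'; stack = ({
pos 6: push '{'; stack = ({{
pos 7: '}' matches '{'; pop; stack = ({
pos 8: push '['; stack = ({[
pos 9: ']' matches '['; pop; stack = ({
pos 10: push '('; stack = ({(
pos 11: ')' matches '('; pop; stack = ({
pos 12: '}' matches '{'; pop; stack = (
pos 13: push '('; stack = ((
pos 14: ')' matches '('; pop; stack = (
pos 15: push '('; stack = ((
pos 16: ')' matches '('; pop; stack = (
pos 17: push '('; stack = ((
pos 18: ')' matches '('; pop; stack = (
pos 19: push '['; stack = ([
pos 20: ']' matches '['; pop; stack = (
pos 21: push '{'; stack = ({
pos 22: '}' matches '{'; pop; stack = (
pos 23: ')' matches '('; pop; stack = (empty)
pos 24: push '{'; stack = {
pos 25: '}' matches '{'; pop; stack = (empty)
pos 26: push '('; stack = (
pos 27: ')' matches '('; pop; stack = (empty)
pos 28: push '['; stack = [
pos 29: ']' matches '['; pop; stack = (empty)
end: stack empty → VALID
Verdict: properly nested → yes

Answer: yes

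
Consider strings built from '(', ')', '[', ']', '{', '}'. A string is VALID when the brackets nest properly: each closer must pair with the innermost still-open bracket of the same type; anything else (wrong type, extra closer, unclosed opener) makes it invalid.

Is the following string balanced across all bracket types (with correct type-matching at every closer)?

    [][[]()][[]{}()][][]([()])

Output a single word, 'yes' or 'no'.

pos 0: push '['; stack = [
pos 1: ']' matches '['; pop; stack = (empty)
pos 2: push '['; stack = [
pos 3: push '['; stack = [[
pos 4: ']' matches '['; pop; stack = [
pos 5: push '('; stack = [(
pos 6: ')' matches '('; pop; stack = [
pos 7: ']' matches '['; pop; stack = (empty)
pos 8: push '['; stack = [
pos 9: push '['; stack = [[
pos 10: ']' matches '['; pop; stack = [
pos 11: push '{'; stack = [{
pos 12: '}' matches '{'; pop; stack = [
pos 13: push '('; stack = [(
pos 14: ')' matches '('; pop; stack = [
pos 15: ']' matches '['; pop; stack = (empty)
pos 16: push '['; stack = [
pos 17: ']' matches '['; pop; stack = (empty)
pos 18: push '['; stack = [
pos 19: ']' matches '['; pop; stack = (empty)
pos 20: push '('; stack = (
pos 21: push '['; stack = ([
pos 22: push '('; stack = ([(
pos 23: ')' matches '('; pop; stack = ([
pos 24: ']' matches '['; pop; stack = (
pos 25: ')' matches '('; pop; stack = (empty)
end: stack empty → VALID
Verdict: properly nested → yes

Answer: yes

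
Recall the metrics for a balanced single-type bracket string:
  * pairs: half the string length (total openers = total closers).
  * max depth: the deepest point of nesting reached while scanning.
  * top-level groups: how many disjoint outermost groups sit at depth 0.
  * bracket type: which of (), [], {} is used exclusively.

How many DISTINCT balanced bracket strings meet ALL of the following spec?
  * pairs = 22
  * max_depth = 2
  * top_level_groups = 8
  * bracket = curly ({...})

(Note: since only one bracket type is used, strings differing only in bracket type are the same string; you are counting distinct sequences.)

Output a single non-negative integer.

Spec: pairs=22 depth=2 groups=8
Count(depth <= 2) = 116280
Count(depth <= 1) = 0
Count(depth == 2) = 116280 - 0 = 116280

Answer: 116280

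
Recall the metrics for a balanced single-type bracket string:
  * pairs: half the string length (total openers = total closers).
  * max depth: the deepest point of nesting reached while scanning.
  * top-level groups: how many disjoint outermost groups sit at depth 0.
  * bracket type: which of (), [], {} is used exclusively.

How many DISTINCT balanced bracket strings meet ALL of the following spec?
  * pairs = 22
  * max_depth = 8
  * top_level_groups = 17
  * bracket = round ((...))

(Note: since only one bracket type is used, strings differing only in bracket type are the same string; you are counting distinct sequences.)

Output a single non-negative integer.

Spec: pairs=22 depth=8 groups=17
Count(depth <= 8) = 50830
Count(depth <= 7) = 50830
Count(depth == 8) = 50830 - 50830 = 0

Answer: 0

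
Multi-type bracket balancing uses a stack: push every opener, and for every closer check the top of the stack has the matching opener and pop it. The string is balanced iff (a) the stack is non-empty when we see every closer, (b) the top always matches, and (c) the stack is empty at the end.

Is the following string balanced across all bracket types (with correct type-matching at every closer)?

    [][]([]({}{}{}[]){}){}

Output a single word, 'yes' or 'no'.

Answer: yes

Derivation:
pos 0: push '['; stack = [
pos 1: ']' matches '['; pop; stack = (empty)
pos 2: push '['; stack = [
pos 3: ']' matches '['; pop; stack = (empty)
pos 4: push '('; stack = (
pos 5: push '['; stack = ([
pos 6: ']' matches '['; pop; stack = (
pos 7: push '('; stack = ((
pos 8: push '{'; stack = (({
pos 9: '}' matches '{'; pop; stack = ((
pos 10: push '{'; stack = (({
pos 11: '}' matches '{'; pop; stack = ((
pos 12: push '{'; stack = (({
pos 13: '}' matches '{'; pop; stack = ((
pos 14: push '['; stack = (([
pos 15: ']' matches '['; pop; stack = ((
pos 16: ')' matches '('; pop; stack = (
pos 17: push '{'; stack = ({
pos 18: '}' matches '{'; pop; stack = (
pos 19: ')' matches '('; pop; stack = (empty)
pos 20: push '{'; stack = {
pos 21: '}' matches '{'; pop; stack = (empty)
end: stack empty → VALID
Verdict: properly nested → yes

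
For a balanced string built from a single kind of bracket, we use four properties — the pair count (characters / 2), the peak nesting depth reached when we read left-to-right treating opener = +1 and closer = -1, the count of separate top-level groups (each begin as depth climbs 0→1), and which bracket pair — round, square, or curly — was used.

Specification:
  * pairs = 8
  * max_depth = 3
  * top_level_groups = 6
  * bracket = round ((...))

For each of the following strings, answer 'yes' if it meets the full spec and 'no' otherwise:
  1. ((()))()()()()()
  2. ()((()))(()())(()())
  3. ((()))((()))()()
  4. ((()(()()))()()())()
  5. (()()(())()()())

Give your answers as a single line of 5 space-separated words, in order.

Answer: yes no no no no

Derivation:
String 1 '((()))()()()()()': depth seq [1 2 3 2 1 0 1 0 1 0 1 0 1 0 1 0]
  -> pairs=8 depth=3 groups=6 -> yes
String 2 '()((()))(()())(()())': depth seq [1 0 1 2 3 2 1 0 1 2 1 2 1 0 1 2 1 2 1 0]
  -> pairs=10 depth=3 groups=4 -> no
String 3 '((()))((()))()()': depth seq [1 2 3 2 1 0 1 2 3 2 1 0 1 0 1 0]
  -> pairs=8 depth=3 groups=4 -> no
String 4 '((()(()()))()()())()': depth seq [1 2 3 2 3 4 3 4 3 2 1 2 1 2 1 2 1 0 1 0]
  -> pairs=10 depth=4 groups=2 -> no
String 5 '(()()(())()()())': depth seq [1 2 1 2 1 2 3 2 1 2 1 2 1 2 1 0]
  -> pairs=8 depth=3 groups=1 -> no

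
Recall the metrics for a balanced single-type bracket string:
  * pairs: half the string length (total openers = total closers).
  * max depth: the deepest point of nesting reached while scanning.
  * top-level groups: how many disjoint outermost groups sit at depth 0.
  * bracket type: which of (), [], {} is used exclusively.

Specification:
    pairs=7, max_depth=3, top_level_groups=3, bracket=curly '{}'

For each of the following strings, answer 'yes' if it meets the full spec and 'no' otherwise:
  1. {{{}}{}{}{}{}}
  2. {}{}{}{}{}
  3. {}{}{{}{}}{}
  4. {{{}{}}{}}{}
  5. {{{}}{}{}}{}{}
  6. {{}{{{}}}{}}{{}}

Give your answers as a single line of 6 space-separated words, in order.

Answer: no no no no yes no

Derivation:
String 1 '{{{}}{}{}{}{}}': depth seq [1 2 3 2 1 2 1 2 1 2 1 2 1 0]
  -> pairs=7 depth=3 groups=1 -> no
String 2 '{}{}{}{}{}': depth seq [1 0 1 0 1 0 1 0 1 0]
  -> pairs=5 depth=1 groups=5 -> no
String 3 '{}{}{{}{}}{}': depth seq [1 0 1 0 1 2 1 2 1 0 1 0]
  -> pairs=6 depth=2 groups=4 -> no
String 4 '{{{}{}}{}}{}': depth seq [1 2 3 2 3 2 1 2 1 0 1 0]
  -> pairs=6 depth=3 groups=2 -> no
String 5 '{{{}}{}{}}{}{}': depth seq [1 2 3 2 1 2 1 2 1 0 1 0 1 0]
  -> pairs=7 depth=3 groups=3 -> yes
String 6 '{{}{{{}}}{}}{{}}': depth seq [1 2 1 2 3 4 3 2 1 2 1 0 1 2 1 0]
  -> pairs=8 depth=4 groups=2 -> no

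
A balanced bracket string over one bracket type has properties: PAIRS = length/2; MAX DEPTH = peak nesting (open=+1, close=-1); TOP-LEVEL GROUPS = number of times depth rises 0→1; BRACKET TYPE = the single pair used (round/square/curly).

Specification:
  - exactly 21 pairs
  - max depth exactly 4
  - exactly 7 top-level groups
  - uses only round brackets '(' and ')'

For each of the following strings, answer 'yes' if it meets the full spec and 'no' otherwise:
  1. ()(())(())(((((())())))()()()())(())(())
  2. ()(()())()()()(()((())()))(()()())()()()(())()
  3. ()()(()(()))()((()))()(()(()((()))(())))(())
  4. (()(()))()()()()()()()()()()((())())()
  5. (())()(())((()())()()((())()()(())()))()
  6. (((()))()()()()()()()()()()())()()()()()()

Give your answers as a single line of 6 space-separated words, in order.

Answer: no no no no no yes

Derivation:
String 1 '()(())(())(((((())())))()()()())(())(())': depth seq [1 0 1 2 1 0 1 2 1 0 1 2 3 4 5 6 5 4 5 4 3 2 1 2 1 2 1 2 1 2 1 0 1 2 1 0 1 2 1 0]
  -> pairs=20 depth=6 groups=6 -> no
String 2 '()(()())()()()(()((())()))(()()())()()()(())()': depth seq [1 0 1 2 1 2 1 0 1 0 1 0 1 0 1 2 1 2 3 4 3 2 3 2 1 0 1 2 1 2 1 2 1 0 1 0 1 0 1 0 1 2 1 0 1 0]
  -> pairs=23 depth=4 groups=12 -> no
String 3 '()()(()(()))()((()))()(()(()((()))(())))(())': depth seq [1 0 1 0 1 2 1 2 3 2 1 0 1 0 1 2 3 2 1 0 1 0 1 2 1 2 3 2 3 4 5 4 3 2 3 4 3 2 1 0 1 2 1 0]
  -> pairs=22 depth=5 groups=8 -> no
String 4 '(()(()))()()()()()()()()()()((())())()': depth seq [1 2 1 2 3 2 1 0 1 0 1 0 1 0 1 0 1 0 1 0 1 0 1 0 1 0 1 0 1 2 3 2 1 2 1 0 1 0]
  -> pairs=19 depth=3 groups=13 -> no
String 5 '(())()(())((()())()()((())()()(())()))()': depth seq [1 2 1 0 1 0 1 2 1 0 1 2 3 2 3 2 1 2 1 2 1 2 3 4 3 2 3 2 3 2 3 4 3 2 3 2 1 0 1 0]
  -> pairs=20 depth=4 groups=5 -> no
String 6 '(((()))()()()()()()()()()()())()()()()()()': depth seq [1 2 3 4 3 2 1 2 1 2 1 2 1 2 1 2 1 2 1 2 1 2 1 2 1 2 1 2 1 0 1 0 1 0 1 0 1 0 1 0 1 0]
  -> pairs=21 depth=4 groups=7 -> yes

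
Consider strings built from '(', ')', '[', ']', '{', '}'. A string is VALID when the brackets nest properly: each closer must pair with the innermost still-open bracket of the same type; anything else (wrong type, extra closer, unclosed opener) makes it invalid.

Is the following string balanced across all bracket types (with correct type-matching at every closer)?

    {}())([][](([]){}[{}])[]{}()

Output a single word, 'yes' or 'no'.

pos 0: push '{'; stack = {
pos 1: '}' matches '{'; pop; stack = (empty)
pos 2: push '('; stack = (
pos 3: ')' matches '('; pop; stack = (empty)
pos 4: saw closer ')' but stack is empty → INVALID
Verdict: unmatched closer ')' at position 4 → no

Answer: no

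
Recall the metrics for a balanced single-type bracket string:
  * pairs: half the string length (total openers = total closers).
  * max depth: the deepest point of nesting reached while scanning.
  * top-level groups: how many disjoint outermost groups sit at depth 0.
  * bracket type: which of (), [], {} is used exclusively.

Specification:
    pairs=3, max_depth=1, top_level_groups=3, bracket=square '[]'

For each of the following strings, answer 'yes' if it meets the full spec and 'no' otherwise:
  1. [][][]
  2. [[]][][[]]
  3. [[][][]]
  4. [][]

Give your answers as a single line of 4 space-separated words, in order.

Answer: yes no no no

Derivation:
String 1 '[][][]': depth seq [1 0 1 0 1 0]
  -> pairs=3 depth=1 groups=3 -> yes
String 2 '[[]][][[]]': depth seq [1 2 1 0 1 0 1 2 1 0]
  -> pairs=5 depth=2 groups=3 -> no
String 3 '[[][][]]': depth seq [1 2 1 2 1 2 1 0]
  -> pairs=4 depth=2 groups=1 -> no
String 4 '[][]': depth seq [1 0 1 0]
  -> pairs=2 depth=1 groups=2 -> no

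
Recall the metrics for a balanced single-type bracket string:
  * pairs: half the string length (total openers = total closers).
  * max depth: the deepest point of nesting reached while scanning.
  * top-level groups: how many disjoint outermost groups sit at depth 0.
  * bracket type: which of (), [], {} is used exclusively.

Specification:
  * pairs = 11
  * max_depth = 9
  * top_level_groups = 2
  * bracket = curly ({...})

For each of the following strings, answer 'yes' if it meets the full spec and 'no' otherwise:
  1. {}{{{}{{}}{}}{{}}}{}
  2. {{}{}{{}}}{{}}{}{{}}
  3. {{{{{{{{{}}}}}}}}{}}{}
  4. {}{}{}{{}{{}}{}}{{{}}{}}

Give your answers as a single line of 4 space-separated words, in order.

String 1 '{}{{{}{{}}{}}{{}}}{}': depth seq [1 0 1 2 3 2 3 4 3 2 3 2 1 2 3 2 1 0 1 0]
  -> pairs=10 depth=4 groups=3 -> no
String 2 '{{}{}{{}}}{{}}{}{{}}': depth seq [1 2 1 2 1 2 3 2 1 0 1 2 1 0 1 0 1 2 1 0]
  -> pairs=10 depth=3 groups=4 -> no
String 3 '{{{{{{{{{}}}}}}}}{}}{}': depth seq [1 2 3 4 5 6 7 8 9 8 7 6 5 4 3 2 1 2 1 0 1 0]
  -> pairs=11 depth=9 groups=2 -> yes
String 4 '{}{}{}{{}{{}}{}}{{{}}{}}': depth seq [1 0 1 0 1 0 1 2 1 2 3 2 1 2 1 0 1 2 3 2 1 2 1 0]
  -> pairs=12 depth=3 groups=5 -> no

Answer: no no yes no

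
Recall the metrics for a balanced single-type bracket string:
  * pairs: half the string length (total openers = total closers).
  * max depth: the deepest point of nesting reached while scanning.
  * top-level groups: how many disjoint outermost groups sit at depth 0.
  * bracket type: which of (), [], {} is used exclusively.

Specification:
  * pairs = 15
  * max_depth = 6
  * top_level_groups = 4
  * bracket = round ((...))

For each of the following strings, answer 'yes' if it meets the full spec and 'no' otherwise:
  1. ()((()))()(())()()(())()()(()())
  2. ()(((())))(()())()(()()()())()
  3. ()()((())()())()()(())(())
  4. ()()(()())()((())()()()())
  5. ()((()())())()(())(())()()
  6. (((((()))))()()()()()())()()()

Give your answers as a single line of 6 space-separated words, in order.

String 1 '()((()))()(())()()(())()()(()())': depth seq [1 0 1 2 3 2 1 0 1 0 1 2 1 0 1 0 1 0 1 2 1 0 1 0 1 0 1 2 1 2 1 0]
  -> pairs=16 depth=3 groups=10 -> no
String 2 '()(((())))(()())()(()()()())()': depth seq [1 0 1 2 3 4 3 2 1 0 1 2 1 2 1 0 1 0 1 2 1 2 1 2 1 2 1 0 1 0]
  -> pairs=15 depth=4 groups=6 -> no
String 3 '()()((())()())()()(())(())': depth seq [1 0 1 0 1 2 3 2 1 2 1 2 1 0 1 0 1 0 1 2 1 0 1 2 1 0]
  -> pairs=13 depth=3 groups=7 -> no
String 4 '()()(()())()((())()()()())': depth seq [1 0 1 0 1 2 1 2 1 0 1 0 1 2 3 2 1 2 1 2 1 2 1 2 1 0]
  -> pairs=13 depth=3 groups=5 -> no
String 5 '()((()())())()(())(())()()': depth seq [1 0 1 2 3 2 3 2 1 2 1 0 1 0 1 2 1 0 1 2 1 0 1 0 1 0]
  -> pairs=13 depth=3 groups=7 -> no
String 6 '(((((()))))()()()()()())()()()': depth seq [1 2 3 4 5 6 5 4 3 2 1 2 1 2 1 2 1 2 1 2 1 2 1 0 1 0 1 0 1 0]
  -> pairs=15 depth=6 groups=4 -> yes

Answer: no no no no no yes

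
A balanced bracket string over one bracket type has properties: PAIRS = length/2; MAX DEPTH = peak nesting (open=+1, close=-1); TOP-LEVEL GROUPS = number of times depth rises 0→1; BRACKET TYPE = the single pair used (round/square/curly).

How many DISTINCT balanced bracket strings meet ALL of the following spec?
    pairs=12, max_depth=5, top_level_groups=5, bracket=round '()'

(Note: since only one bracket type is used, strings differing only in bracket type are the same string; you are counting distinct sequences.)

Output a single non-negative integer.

Answer: 2050

Derivation:
Spec: pairs=12 depth=5 groups=5
Count(depth <= 5) = 12670
Count(depth <= 4) = 10620
Count(depth == 5) = 12670 - 10620 = 2050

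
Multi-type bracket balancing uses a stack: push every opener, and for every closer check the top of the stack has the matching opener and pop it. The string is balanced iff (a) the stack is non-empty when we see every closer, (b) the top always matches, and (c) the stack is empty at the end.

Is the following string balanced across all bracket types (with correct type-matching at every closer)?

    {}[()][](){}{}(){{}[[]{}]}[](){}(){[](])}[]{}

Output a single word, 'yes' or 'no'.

pos 0: push '{'; stack = {
pos 1: '}' matches '{'; pop; stack = (empty)
pos 2: push '['; stack = [
pos 3: push '('; stack = [(
pos 4: ')' matches '('; pop; stack = [
pos 5: ']' matches '['; pop; stack = (empty)
pos 6: push '['; stack = [
pos 7: ']' matches '['; pop; stack = (empty)
pos 8: push '('; stack = (
pos 9: ')' matches '('; pop; stack = (empty)
pos 10: push '{'; stack = {
pos 11: '}' matches '{'; pop; stack = (empty)
pos 12: push '{'; stack = {
pos 13: '}' matches '{'; pop; stack = (empty)
pos 14: push '('; stack = (
pos 15: ')' matches '('; pop; stack = (empty)
pos 16: push '{'; stack = {
pos 17: push '{'; stack = {{
pos 18: '}' matches '{'; pop; stack = {
pos 19: push '['; stack = {[
pos 20: push '['; stack = {[[
pos 21: ']' matches '['; pop; stack = {[
pos 22: push '{'; stack = {[{
pos 23: '}' matches '{'; pop; stack = {[
pos 24: ']' matches '['; pop; stack = {
pos 25: '}' matches '{'; pop; stack = (empty)
pos 26: push '['; stack = [
pos 27: ']' matches '['; pop; stack = (empty)
pos 28: push '('; stack = (
pos 29: ')' matches '('; pop; stack = (empty)
pos 30: push '{'; stack = {
pos 31: '}' matches '{'; pop; stack = (empty)
pos 32: push '('; stack = (
pos 33: ')' matches '('; pop; stack = (empty)
pos 34: push '{'; stack = {
pos 35: push '['; stack = {[
pos 36: ']' matches '['; pop; stack = {
pos 37: push '('; stack = {(
pos 38: saw closer ']' but top of stack is '(' (expected ')') → INVALID
Verdict: type mismatch at position 38: ']' closes '(' → no

Answer: no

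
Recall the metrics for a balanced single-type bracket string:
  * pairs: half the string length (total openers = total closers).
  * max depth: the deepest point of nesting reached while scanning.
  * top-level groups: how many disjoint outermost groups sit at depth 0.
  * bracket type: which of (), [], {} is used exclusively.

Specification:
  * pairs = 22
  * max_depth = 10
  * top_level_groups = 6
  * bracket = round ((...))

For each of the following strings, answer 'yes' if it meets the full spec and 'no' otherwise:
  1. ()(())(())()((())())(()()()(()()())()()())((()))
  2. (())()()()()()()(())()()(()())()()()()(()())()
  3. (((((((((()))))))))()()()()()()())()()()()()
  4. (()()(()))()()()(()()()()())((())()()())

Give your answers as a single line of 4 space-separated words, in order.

Answer: no no yes no

Derivation:
String 1 '()(())(())()((())())(()()()(()()())()()())((()))': depth seq [1 0 1 2 1 0 1 2 1 0 1 0 1 2 3 2 1 2 1 0 1 2 1 2 1 2 1 2 3 2 3 2 3 2 1 2 1 2 1 2 1 0 1 2 3 2 1 0]
  -> pairs=24 depth=3 groups=7 -> no
String 2 '(())()()()()()()(())()()(()())()()()()(()())()': depth seq [1 2 1 0 1 0 1 0 1 0 1 0 1 0 1 0 1 2 1 0 1 0 1 0 1 2 1 2 1 0 1 0 1 0 1 0 1 0 1 2 1 2 1 0 1 0]
  -> pairs=23 depth=2 groups=17 -> no
String 3 '(((((((((()))))))))()()()()()()())()()()()()': depth seq [1 2 3 4 5 6 7 8 9 10 9 8 7 6 5 4 3 2 1 2 1 2 1 2 1 2 1 2 1 2 1 2 1 0 1 0 1 0 1 0 1 0 1 0]
  -> pairs=22 depth=10 groups=6 -> yes
String 4 '(()()(()))()()()(()()()()())((())()()())': depth seq [1 2 1 2 1 2 3 2 1 0 1 0 1 0 1 0 1 2 1 2 1 2 1 2 1 2 1 0 1 2 3 2 1 2 1 2 1 2 1 0]
  -> pairs=20 depth=3 groups=6 -> no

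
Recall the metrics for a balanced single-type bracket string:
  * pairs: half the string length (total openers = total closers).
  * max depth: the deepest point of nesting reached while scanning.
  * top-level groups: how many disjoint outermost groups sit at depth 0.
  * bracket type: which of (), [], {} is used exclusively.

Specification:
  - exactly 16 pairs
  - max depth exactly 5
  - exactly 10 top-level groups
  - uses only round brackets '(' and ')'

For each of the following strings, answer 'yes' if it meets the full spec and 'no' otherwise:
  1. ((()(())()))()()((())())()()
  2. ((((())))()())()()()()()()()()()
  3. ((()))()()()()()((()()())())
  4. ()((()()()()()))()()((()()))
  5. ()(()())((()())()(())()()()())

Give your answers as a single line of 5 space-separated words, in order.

String 1 '((()(())()))()()((())())()()': depth seq [1 2 3 2 3 4 3 2 3 2 1 0 1 0 1 0 1 2 3 2 1 2 1 0 1 0 1 0]
  -> pairs=14 depth=4 groups=6 -> no
String 2 '((((())))()())()()()()()()()()()': depth seq [1 2 3 4 5 4 3 2 1 2 1 2 1 0 1 0 1 0 1 0 1 0 1 0 1 0 1 0 1 0 1 0]
  -> pairs=16 depth=5 groups=10 -> yes
String 3 '((()))()()()()()((()()())())': depth seq [1 2 3 2 1 0 1 0 1 0 1 0 1 0 1 0 1 2 3 2 3 2 3 2 1 2 1 0]
  -> pairs=14 depth=3 groups=7 -> no
String 4 '()((()()()()()))()()((()()))': depth seq [1 0 1 2 3 2 3 2 3 2 3 2 3 2 1 0 1 0 1 0 1 2 3 2 3 2 1 0]
  -> pairs=14 depth=3 groups=5 -> no
String 5 '()(()())((()())()(())()()()())': depth seq [1 0 1 2 1 2 1 0 1 2 3 2 3 2 1 2 1 2 3 2 1 2 1 2 1 2 1 2 1 0]
  -> pairs=15 depth=3 groups=3 -> no

Answer: no yes no no no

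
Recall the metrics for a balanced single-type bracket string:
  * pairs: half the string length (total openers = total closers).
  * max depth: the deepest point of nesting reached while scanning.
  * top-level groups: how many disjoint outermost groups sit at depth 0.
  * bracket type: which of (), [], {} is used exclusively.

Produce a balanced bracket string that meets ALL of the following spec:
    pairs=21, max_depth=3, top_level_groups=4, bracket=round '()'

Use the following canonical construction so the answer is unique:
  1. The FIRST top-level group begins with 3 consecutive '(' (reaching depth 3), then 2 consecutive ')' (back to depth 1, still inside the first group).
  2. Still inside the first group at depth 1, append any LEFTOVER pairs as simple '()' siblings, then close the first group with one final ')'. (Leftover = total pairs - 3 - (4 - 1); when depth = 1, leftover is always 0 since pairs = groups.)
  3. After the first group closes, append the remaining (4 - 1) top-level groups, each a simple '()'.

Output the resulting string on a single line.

Answer: ((())()()()()()()()()()()()()()()())()()()

Derivation:
Spec: pairs=21 depth=3 groups=4
Leftover pairs = 21 - 3 - (4-1) = 15
First group: deep chain of depth 3 + 15 sibling pairs
Remaining 3 groups: simple '()' each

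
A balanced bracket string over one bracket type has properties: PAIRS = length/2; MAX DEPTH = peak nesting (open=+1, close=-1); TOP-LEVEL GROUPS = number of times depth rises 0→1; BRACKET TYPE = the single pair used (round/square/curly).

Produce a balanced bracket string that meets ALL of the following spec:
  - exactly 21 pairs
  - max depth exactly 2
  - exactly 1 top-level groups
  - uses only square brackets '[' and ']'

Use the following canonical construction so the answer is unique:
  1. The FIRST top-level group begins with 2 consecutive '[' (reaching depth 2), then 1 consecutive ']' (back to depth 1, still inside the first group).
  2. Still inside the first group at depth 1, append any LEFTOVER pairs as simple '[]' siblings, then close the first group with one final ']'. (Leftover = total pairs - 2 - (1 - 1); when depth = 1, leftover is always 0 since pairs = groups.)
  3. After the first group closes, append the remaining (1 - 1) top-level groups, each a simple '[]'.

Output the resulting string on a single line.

Answer: [[][][][][][][][][][][][][][][][][][][][]]

Derivation:
Spec: pairs=21 depth=2 groups=1
Leftover pairs = 21 - 2 - (1-1) = 19
First group: deep chain of depth 2 + 19 sibling pairs
Remaining 0 groups: simple '[]' each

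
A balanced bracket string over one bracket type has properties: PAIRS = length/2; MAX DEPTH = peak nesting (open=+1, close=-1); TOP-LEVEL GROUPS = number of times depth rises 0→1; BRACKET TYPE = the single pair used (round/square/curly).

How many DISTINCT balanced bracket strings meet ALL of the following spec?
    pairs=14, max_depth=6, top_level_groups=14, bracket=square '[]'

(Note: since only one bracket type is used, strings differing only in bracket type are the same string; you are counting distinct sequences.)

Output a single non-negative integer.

Answer: 0

Derivation:
Spec: pairs=14 depth=6 groups=14
Count(depth <= 6) = 1
Count(depth <= 5) = 1
Count(depth == 6) = 1 - 1 = 0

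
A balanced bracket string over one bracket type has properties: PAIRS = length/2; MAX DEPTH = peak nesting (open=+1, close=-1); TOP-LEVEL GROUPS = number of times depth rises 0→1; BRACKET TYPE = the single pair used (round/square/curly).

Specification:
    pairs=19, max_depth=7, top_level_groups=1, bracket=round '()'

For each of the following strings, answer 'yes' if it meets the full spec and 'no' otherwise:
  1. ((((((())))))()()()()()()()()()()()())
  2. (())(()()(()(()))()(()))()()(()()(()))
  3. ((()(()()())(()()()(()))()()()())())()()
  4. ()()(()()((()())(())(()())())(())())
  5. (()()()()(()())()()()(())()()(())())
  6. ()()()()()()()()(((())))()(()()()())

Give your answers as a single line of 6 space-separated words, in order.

Answer: yes no no no no no

Derivation:
String 1 '((((((())))))()()()()()()()()()()()())': depth seq [1 2 3 4 5 6 7 6 5 4 3 2 1 2 1 2 1 2 1 2 1 2 1 2 1 2 1 2 1 2 1 2 1 2 1 2 1 0]
  -> pairs=19 depth=7 groups=1 -> yes
String 2 '(())(()()(()(()))()(()))()()(()()(()))': depth seq [1 2 1 0 1 2 1 2 1 2 3 2 3 4 3 2 1 2 1 2 3 2 1 0 1 0 1 0 1 2 1 2 1 2 3 2 1 0]
  -> pairs=19 depth=4 groups=5 -> no
String 3 '((()(()()())(()()()(()))()()()())())()()': depth seq [1 2 3 2 3 4 3 4 3 4 3 2 3 4 3 4 3 4 3 4 5 4 3 2 3 2 3 2 3 2 3 2 1 2 1 0 1 0 1 0]
  -> pairs=20 depth=5 groups=3 -> no
String 4 '()()(()()((()())(())(()())())(())())': depth seq [1 0 1 0 1 2 1 2 1 2 3 4 3 4 3 2 3 4 3 2 3 4 3 4 3 2 3 2 1 2 3 2 1 2 1 0]
  -> pairs=18 depth=4 groups=3 -> no
String 5 '(()()()()(()())()()()(())()()(())())': depth seq [1 2 1 2 1 2 1 2 1 2 3 2 3 2 1 2 1 2 1 2 1 2 3 2 1 2 1 2 1 2 3 2 1 2 1 0]
  -> pairs=18 depth=3 groups=1 -> no
String 6 '()()()()()()()()(((())))()(()()()())': depth seq [1 0 1 0 1 0 1 0 1 0 1 0 1 0 1 0 1 2 3 4 3 2 1 0 1 0 1 2 1 2 1 2 1 2 1 0]
  -> pairs=18 depth=4 groups=11 -> no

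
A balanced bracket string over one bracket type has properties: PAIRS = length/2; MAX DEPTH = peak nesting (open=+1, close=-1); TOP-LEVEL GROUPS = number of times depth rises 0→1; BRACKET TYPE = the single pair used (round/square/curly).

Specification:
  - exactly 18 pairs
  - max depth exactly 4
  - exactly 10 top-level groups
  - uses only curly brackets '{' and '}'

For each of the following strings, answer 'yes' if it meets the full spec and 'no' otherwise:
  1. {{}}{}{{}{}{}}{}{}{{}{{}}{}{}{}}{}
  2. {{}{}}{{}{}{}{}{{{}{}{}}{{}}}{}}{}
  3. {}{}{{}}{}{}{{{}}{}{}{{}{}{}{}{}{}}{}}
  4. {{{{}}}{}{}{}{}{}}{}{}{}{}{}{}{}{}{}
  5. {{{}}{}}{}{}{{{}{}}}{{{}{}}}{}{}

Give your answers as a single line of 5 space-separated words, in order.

Answer: no no no yes no

Derivation:
String 1 '{{}}{}{{}{}{}}{}{}{{}{{}}{}{}{}}{}': depth seq [1 2 1 0 1 0 1 2 1 2 1 2 1 0 1 0 1 0 1 2 1 2 3 2 1 2 1 2 1 2 1 0 1 0]
  -> pairs=17 depth=3 groups=7 -> no
String 2 '{{}{}}{{}{}{}{}{{{}{}{}}{{}}}{}}{}': depth seq [1 2 1 2 1 0 1 2 1 2 1 2 1 2 1 2 3 4 3 4 3 4 3 2 3 4 3 2 1 2 1 0 1 0]
  -> pairs=17 depth=4 groups=3 -> no
String 3 '{}{}{{}}{}{}{{{}}{}{}{{}{}{}{}{}{}}{}}': depth seq [1 0 1 0 1 2 1 0 1 0 1 0 1 2 3 2 1 2 1 2 1 2 3 2 3 2 3 2 3 2 3 2 3 2 1 2 1 0]
  -> pairs=19 depth=3 groups=6 -> no
String 4 '{{{{}}}{}{}{}{}{}}{}{}{}{}{}{}{}{}{}': depth seq [1 2 3 4 3 2 1 2 1 2 1 2 1 2 1 2 1 0 1 0 1 0 1 0 1 0 1 0 1 0 1 0 1 0 1 0]
  -> pairs=18 depth=4 groups=10 -> yes
String 5 '{{{}}{}}{}{}{{{}{}}}{{{}{}}}{}{}': depth seq [1 2 3 2 1 2 1 0 1 0 1 0 1 2 3 2 3 2 1 0 1 2 3 2 3 2 1 0 1 0 1 0]
  -> pairs=16 depth=3 groups=7 -> no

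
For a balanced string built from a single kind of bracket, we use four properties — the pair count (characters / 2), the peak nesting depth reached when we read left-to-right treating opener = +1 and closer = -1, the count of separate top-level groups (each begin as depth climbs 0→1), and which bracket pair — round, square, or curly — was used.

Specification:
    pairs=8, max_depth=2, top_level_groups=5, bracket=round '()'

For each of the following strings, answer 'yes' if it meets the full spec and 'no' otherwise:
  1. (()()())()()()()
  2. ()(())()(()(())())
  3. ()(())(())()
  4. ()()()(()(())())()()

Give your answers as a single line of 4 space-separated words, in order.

String 1 '(()()())()()()()': depth seq [1 2 1 2 1 2 1 0 1 0 1 0 1 0 1 0]
  -> pairs=8 depth=2 groups=5 -> yes
String 2 '()(())()(()(())())': depth seq [1 0 1 2 1 0 1 0 1 2 1 2 3 2 1 2 1 0]
  -> pairs=9 depth=3 groups=4 -> no
String 3 '()(())(())()': depth seq [1 0 1 2 1 0 1 2 1 0 1 0]
  -> pairs=6 depth=2 groups=4 -> no
String 4 '()()()(()(())())()()': depth seq [1 0 1 0 1 0 1 2 1 2 3 2 1 2 1 0 1 0 1 0]
  -> pairs=10 depth=3 groups=6 -> no

Answer: yes no no no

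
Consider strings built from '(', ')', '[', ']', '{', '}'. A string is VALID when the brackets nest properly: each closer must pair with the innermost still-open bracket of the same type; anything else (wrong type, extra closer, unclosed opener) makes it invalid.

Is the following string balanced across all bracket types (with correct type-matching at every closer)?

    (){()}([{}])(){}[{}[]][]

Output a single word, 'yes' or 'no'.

Answer: yes

Derivation:
pos 0: push '('; stack = (
pos 1: ')' matches '('; pop; stack = (empty)
pos 2: push '{'; stack = {
pos 3: push '('; stack = {(
pos 4: ')' matches '('; pop; stack = {
pos 5: '}' matches '{'; pop; stack = (empty)
pos 6: push '('; stack = (
pos 7: push '['; stack = ([
pos 8: push '{'; stack = ([{
pos 9: '}' matches '{'; pop; stack = ([
pos 10: ']' matches '['; pop; stack = (
pos 11: ')' matches '('; pop; stack = (empty)
pos 12: push '('; stack = (
pos 13: ')' matches '('; pop; stack = (empty)
pos 14: push '{'; stack = {
pos 15: '}' matches '{'; pop; stack = (empty)
pos 16: push '['; stack = [
pos 17: push '{'; stack = [{
pos 18: '}' matches '{'; pop; stack = [
pos 19: push '['; stack = [[
pos 20: ']' matches '['; pop; stack = [
pos 21: ']' matches '['; pop; stack = (empty)
pos 22: push '['; stack = [
pos 23: ']' matches '['; pop; stack = (empty)
end: stack empty → VALID
Verdict: properly nested → yes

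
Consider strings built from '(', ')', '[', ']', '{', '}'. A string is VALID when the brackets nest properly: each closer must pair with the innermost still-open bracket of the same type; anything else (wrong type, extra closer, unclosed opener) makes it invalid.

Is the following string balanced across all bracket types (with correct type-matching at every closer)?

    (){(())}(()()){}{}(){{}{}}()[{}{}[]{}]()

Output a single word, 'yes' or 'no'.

Answer: yes

Derivation:
pos 0: push '('; stack = (
pos 1: ')' matches '('; pop; stack = (empty)
pos 2: push '{'; stack = {
pos 3: push '('; stack = {(
pos 4: push '('; stack = {((
pos 5: ')' matches '('; pop; stack = {(
pos 6: ')' matches '('; pop; stack = {
pos 7: '}' matches '{'; pop; stack = (empty)
pos 8: push '('; stack = (
pos 9: push '('; stack = ((
pos 10: ')' matches '('; pop; stack = (
pos 11: push '('; stack = ((
pos 12: ')' matches '('; pop; stack = (
pos 13: ')' matches '('; pop; stack = (empty)
pos 14: push '{'; stack = {
pos 15: '}' matches '{'; pop; stack = (empty)
pos 16: push '{'; stack = {
pos 17: '}' matches '{'; pop; stack = (empty)
pos 18: push '('; stack = (
pos 19: ')' matches '('; pop; stack = (empty)
pos 20: push '{'; stack = {
pos 21: push '{'; stack = {{
pos 22: '}' matches '{'; pop; stack = {
pos 23: push '{'; stack = {{
pos 24: '}' matches '{'; pop; stack = {
pos 25: '}' matches '{'; pop; stack = (empty)
pos 26: push '('; stack = (
pos 27: ')' matches '('; pop; stack = (empty)
pos 28: push '['; stack = [
pos 29: push '{'; stack = [{
pos 30: '}' matches '{'; pop; stack = [
pos 31: push '{'; stack = [{
pos 32: '}' matches '{'; pop; stack = [
pos 33: push '['; stack = [[
pos 34: ']' matches '['; pop; stack = [
pos 35: push '{'; stack = [{
pos 36: '}' matches '{'; pop; stack = [
pos 37: ']' matches '['; pop; stack = (empty)
pos 38: push '('; stack = (
pos 39: ')' matches '('; pop; stack = (empty)
end: stack empty → VALID
Verdict: properly nested → yes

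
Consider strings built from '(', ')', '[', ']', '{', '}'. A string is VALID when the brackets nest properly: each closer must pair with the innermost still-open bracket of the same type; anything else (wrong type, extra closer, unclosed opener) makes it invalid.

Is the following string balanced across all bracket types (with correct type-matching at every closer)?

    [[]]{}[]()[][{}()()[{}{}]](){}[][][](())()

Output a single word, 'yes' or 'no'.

pos 0: push '['; stack = [
pos 1: push '['; stack = [[
pos 2: ']' matches '['; pop; stack = [
pos 3: ']' matches '['; pop; stack = (empty)
pos 4: push '{'; stack = {
pos 5: '}' matches '{'; pop; stack = (empty)
pos 6: push '['; stack = [
pos 7: ']' matches '['; pop; stack = (empty)
pos 8: push '('; stack = (
pos 9: ')' matches '('; pop; stack = (empty)
pos 10: push '['; stack = [
pos 11: ']' matches '['; pop; stack = (empty)
pos 12: push '['; stack = [
pos 13: push '{'; stack = [{
pos 14: '}' matches '{'; pop; stack = [
pos 15: push '('; stack = [(
pos 16: ')' matches '('; pop; stack = [
pos 17: push '('; stack = [(
pos 18: ')' matches '('; pop; stack = [
pos 19: push '['; stack = [[
pos 20: push '{'; stack = [[{
pos 21: '}' matches '{'; pop; stack = [[
pos 22: push '{'; stack = [[{
pos 23: '}' matches '{'; pop; stack = [[
pos 24: ']' matches '['; pop; stack = [
pos 25: ']' matches '['; pop; stack = (empty)
pos 26: push '('; stack = (
pos 27: ')' matches '('; pop; stack = (empty)
pos 28: push '{'; stack = {
pos 29: '}' matches '{'; pop; stack = (empty)
pos 30: push '['; stack = [
pos 31: ']' matches '['; pop; stack = (empty)
pos 32: push '['; stack = [
pos 33: ']' matches '['; pop; stack = (empty)
pos 34: push '['; stack = [
pos 35: ']' matches '['; pop; stack = (empty)
pos 36: push '('; stack = (
pos 37: push '('; stack = ((
pos 38: ')' matches '('; pop; stack = (
pos 39: ')' matches '('; pop; stack = (empty)
pos 40: push '('; stack = (
pos 41: ')' matches '('; pop; stack = (empty)
end: stack empty → VALID
Verdict: properly nested → yes

Answer: yes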